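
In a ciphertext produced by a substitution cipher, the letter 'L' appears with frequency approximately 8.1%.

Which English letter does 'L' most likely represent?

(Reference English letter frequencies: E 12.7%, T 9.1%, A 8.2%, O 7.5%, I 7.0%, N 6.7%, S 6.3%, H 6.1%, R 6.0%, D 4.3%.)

Step 1: The observed frequency is 8.1%.
Step 2: Compare with English frequencies:
  E: 12.7% (difference: 4.6%)
  T: 9.1% (difference: 1.0%)
  A: 8.2% (difference: 0.1%) <-- closest
  O: 7.5% (difference: 0.6%)
  I: 7.0% (difference: 1.1%)
  N: 6.7% (difference: 1.4%)
  S: 6.3% (difference: 1.8%)
  H: 6.1% (difference: 2.0%)
  R: 6.0% (difference: 2.1%)
  D: 4.3% (difference: 3.8%)
Step 3: 'L' most likely represents 'A' (frequency 8.2%).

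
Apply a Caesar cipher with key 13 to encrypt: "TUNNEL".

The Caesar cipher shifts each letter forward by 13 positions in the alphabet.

Step 1: For each letter, shift forward by 13 positions (mod 26).
  T (position 19) -> position (19+13) mod 26 = 6 -> G
  U (position 20) -> position (20+13) mod 26 = 7 -> H
  N (position 13) -> position (13+13) mod 26 = 0 -> A
  N (position 13) -> position (13+13) mod 26 = 0 -> A
  E (position 4) -> position (4+13) mod 26 = 17 -> R
  L (position 11) -> position (11+13) mod 26 = 24 -> Y
Result: GHAARY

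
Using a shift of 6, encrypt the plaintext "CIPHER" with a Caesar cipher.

Step 1: For each letter, shift forward by 6 positions (mod 26).
  C (position 2) -> position (2+6) mod 26 = 8 -> I
  I (position 8) -> position (8+6) mod 26 = 14 -> O
  P (position 15) -> position (15+6) mod 26 = 21 -> V
  H (position 7) -> position (7+6) mod 26 = 13 -> N
  E (position 4) -> position (4+6) mod 26 = 10 -> K
  R (position 17) -> position (17+6) mod 26 = 23 -> X
Result: IOVNKX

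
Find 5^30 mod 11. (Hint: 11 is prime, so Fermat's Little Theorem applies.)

Step 1: Since 11 is prime, by Fermat's Little Theorem: 5^10 = 1 (mod 11).
Step 2: Reduce exponent: 30 mod 10 = 0.
Step 3: So 5^30 = 5^0 (mod 11).
Step 4: 5^0 mod 11 = 1.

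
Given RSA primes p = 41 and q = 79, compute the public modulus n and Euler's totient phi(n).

Step 1: n = p * q = 41 * 79 = 3239.
Step 2: phi(n) = (p-1)(q-1) = 40 * 78 = 3120.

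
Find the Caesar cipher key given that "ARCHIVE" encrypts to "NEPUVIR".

Step 1: Compare first letters: A (position 0) -> N (position 13).
Step 2: Shift = (13 - 0) mod 26 = 13.
The shift value is 13.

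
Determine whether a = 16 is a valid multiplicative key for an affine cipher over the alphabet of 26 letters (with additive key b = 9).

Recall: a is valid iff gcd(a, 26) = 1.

Step 1: Compute gcd(16, 26).
Step 2: gcd(16, 26) = 2.
Since gcd = 2 != 1, 16 shares a common factor with 26, so it cannot be used.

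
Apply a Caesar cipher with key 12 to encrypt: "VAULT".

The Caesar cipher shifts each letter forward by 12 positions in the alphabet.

Step 1: For each letter, shift forward by 12 positions (mod 26).
  V (position 21) -> position (21+12) mod 26 = 7 -> H
  A (position 0) -> position (0+12) mod 26 = 12 -> M
  U (position 20) -> position (20+12) mod 26 = 6 -> G
  L (position 11) -> position (11+12) mod 26 = 23 -> X
  T (position 19) -> position (19+12) mod 26 = 5 -> F
Result: HMGXF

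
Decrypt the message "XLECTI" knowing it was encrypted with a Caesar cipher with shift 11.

Step 1: Reverse the shift by subtracting 11 from each letter position.
  X (position 23) -> position (23-11) mod 26 = 12 -> M
  L (position 11) -> position (11-11) mod 26 = 0 -> A
  E (position 4) -> position (4-11) mod 26 = 19 -> T
  C (position 2) -> position (2-11) mod 26 = 17 -> R
  T (position 19) -> position (19-11) mod 26 = 8 -> I
  I (position 8) -> position (8-11) mod 26 = 23 -> X
Decrypted message: MATRIX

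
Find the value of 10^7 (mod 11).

Step 1: Compute 10^7 mod 11 step by step, reducing modulo 11 at each step.
  10^1 mod 11 = 10
  10^2 mod 11 = (10 * 10) mod 11 = 1
  10^3 mod 11 = (1 * 10) mod 11 = 10
  10^4 mod 11 = (10 * 10) mod 11 = 1
  10^5 mod 11 = (1 * 10) mod 11 = 10
  10^6 mod 11 = (10 * 10) mod 11 = 1
  10^7 mod 11 = (1 * 10) mod 11 = 10
Step 2: Result = 10.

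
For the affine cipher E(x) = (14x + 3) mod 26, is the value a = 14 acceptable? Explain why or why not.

Step 1: Compute gcd(14, 26).
Step 2: gcd(14, 26) = 2.
Since gcd = 2 != 1, 14 shares a common factor with 26, so it cannot be used.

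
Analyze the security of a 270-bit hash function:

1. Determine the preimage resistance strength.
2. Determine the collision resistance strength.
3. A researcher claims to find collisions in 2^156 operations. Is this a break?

Step 1: Preimage resistance requires brute-force of 2^270 operations.
Step 2: Collision resistance (birthday bound) = 2^(270/2) = 2^135.
Step 3: The claimed attack costs 2^156 operations.
Step 4: Since 2^156 >= 2^135, the claimed attack is no faster than the generic birthday attack, so this does not break collision resistance.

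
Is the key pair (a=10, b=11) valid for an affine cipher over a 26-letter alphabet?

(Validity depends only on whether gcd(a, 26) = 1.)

Step 1: Compute gcd(10, 26).
Step 2: gcd(10, 26) = 2.
Since gcd = 2 != 1, 10 shares a common factor with 26, so it cannot be used.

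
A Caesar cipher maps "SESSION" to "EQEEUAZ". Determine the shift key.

Step 1: Compare first letters: S (position 18) -> E (position 4).
Step 2: Shift = (4 - 18) mod 26 = 12.
The shift value is 12.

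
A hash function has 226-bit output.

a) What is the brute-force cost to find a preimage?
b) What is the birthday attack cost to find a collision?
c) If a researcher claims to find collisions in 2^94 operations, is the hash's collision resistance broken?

Step 1: Preimage resistance requires brute-force of 2^226 operations.
Step 2: Collision resistance (birthday bound) = 2^(226/2) = 2^113.
Step 3: The claimed attack costs 2^94 operations.
Step 4: Since 2^94 < 2^113, the claimed attack beats the generic birthday bound, so collision resistance is broken.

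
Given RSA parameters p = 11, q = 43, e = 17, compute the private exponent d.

Step 1: n = 11 * 43 = 473.
Step 2: phi(n) = 10 * 42 = 420.
Step 3: Find d such that 17 * d = 1 (mod 420).
Step 4: d = 17^(-1) mod 420 = 173.
Verification: 17 * 173 = 2941 = 7 * 420 + 1.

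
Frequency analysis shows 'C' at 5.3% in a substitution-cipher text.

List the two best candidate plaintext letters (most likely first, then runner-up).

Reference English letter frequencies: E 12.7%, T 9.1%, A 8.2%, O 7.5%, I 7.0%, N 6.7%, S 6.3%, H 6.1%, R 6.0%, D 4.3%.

Step 1: Observed frequency of 'C' is 5.3%.
Step 2: Compute distances to each reference frequency and sort:
  R (6.0%): difference = 0.7% <-- BEST
  H (6.1%): difference = 0.8% <-- RUNNER-UP
  S (6.3%): difference = 1.0%
  D (4.3%): difference = 1.0%
  N (6.7%): difference = 1.4%
Step 3: Most likely is 'R' (6.0%, diff 0.7%); second most likely is 'H' (6.1%, diff 0.8%).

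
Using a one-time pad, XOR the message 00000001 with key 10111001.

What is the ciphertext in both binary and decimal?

Step 1: Write out the XOR operation bit by bit:
  Message: 00000001
  Key:     10111001
  XOR:     10111000
Step 2: Convert to decimal: 10111000 = 184.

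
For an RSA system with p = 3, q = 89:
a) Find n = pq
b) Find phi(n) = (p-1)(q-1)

Step 1: n = p * q = 3 * 89 = 267.
Step 2: phi(n) = (p-1)(q-1) = 2 * 88 = 176.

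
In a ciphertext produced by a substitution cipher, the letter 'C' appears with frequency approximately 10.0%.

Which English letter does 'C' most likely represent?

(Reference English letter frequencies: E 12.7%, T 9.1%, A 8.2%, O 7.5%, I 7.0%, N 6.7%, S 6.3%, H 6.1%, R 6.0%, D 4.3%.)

Step 1: The observed frequency is 10.0%.
Step 2: Compare with English frequencies:
  E: 12.7% (difference: 2.7%)
  T: 9.1% (difference: 0.9%) <-- closest
  A: 8.2% (difference: 1.8%)
  O: 7.5% (difference: 2.5%)
  I: 7.0% (difference: 3.0%)
  N: 6.7% (difference: 3.3%)
  S: 6.3% (difference: 3.7%)
  H: 6.1% (difference: 3.9%)
  R: 6.0% (difference: 4.0%)
  D: 4.3% (difference: 5.7%)
Step 3: 'C' most likely represents 'T' (frequency 9.1%).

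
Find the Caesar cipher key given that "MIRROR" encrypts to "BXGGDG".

Step 1: Compare first letters: M (position 12) -> B (position 1).
Step 2: Shift = (1 - 12) mod 26 = 15.
The shift value is 15.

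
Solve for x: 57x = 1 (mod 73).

Step 1: We need x such that 57 * x = 1 (mod 73).
Step 2: Using the extended Euclidean algorithm or trial:
  57 * 41 = 2337 = 32 * 73 + 1.
Step 3: Since 2337 mod 73 = 1, the inverse is x = 41.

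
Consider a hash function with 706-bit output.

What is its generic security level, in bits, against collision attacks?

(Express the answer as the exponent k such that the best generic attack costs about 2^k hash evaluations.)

Step 1: The hash has a 706-bit output.
Step 2: Collision resistance means it should be infeasible to find any x != y with h(x) = h(y).
By the birthday bound, a generic collision search succeeds after about sqrt(2^706) = 2^(706/2) = 2^353 evaluations.
Step 3: Security level = 353 bits.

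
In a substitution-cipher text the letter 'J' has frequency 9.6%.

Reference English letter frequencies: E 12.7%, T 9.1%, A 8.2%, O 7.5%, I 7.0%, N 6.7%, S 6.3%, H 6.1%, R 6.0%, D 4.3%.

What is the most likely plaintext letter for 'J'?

Step 1: The observed frequency is 9.6%.
Step 2: Compare with English frequencies:
  E: 12.7% (difference: 3.1%)
  T: 9.1% (difference: 0.5%) <-- closest
  A: 8.2% (difference: 1.4%)
  O: 7.5% (difference: 2.1%)
  I: 7.0% (difference: 2.6%)
  N: 6.7% (difference: 2.9%)
  S: 6.3% (difference: 3.3%)
  H: 6.1% (difference: 3.5%)
  R: 6.0% (difference: 3.6%)
  D: 4.3% (difference: 5.3%)
Step 3: 'J' most likely represents 'T' (frequency 9.1%).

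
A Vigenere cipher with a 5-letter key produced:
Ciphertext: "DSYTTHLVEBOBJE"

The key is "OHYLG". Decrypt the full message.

Step 1: Key 'OHYLG' has length 5. Extended key: OHYLGOHYLGOHYL
Step 2: Decrypt each position:
  D(3) - O(14) = 15 = P
  S(18) - H(7) = 11 = L
  Y(24) - Y(24) = 0 = A
  T(19) - L(11) = 8 = I
  T(19) - G(6) = 13 = N
  H(7) - O(14) = 19 = T
  L(11) - H(7) = 4 = E
  V(21) - Y(24) = 23 = X
  E(4) - L(11) = 19 = T
  B(1) - G(6) = 21 = V
  O(14) - O(14) = 0 = A
  B(1) - H(7) = 20 = U
  J(9) - Y(24) = 11 = L
  E(4) - L(11) = 19 = T
Plaintext: PLAINTEXTVAULT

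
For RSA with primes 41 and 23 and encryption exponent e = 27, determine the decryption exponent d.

Step 1: n = 41 * 23 = 943.
Step 2: phi(n) = 40 * 22 = 880.
Step 3: Find d such that 27 * d = 1 (mod 880).
Step 4: d = 27^(-1) mod 880 = 163.
Verification: 27 * 163 = 4401 = 5 * 880 + 1.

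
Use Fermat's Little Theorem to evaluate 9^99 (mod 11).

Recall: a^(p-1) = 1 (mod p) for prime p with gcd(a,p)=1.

Step 1: Since 11 is prime, by Fermat's Little Theorem: 9^10 = 1 (mod 11).
Step 2: Reduce exponent: 99 mod 10 = 9.
Step 3: So 9^99 = 9^9 (mod 11).
Step 4: 9^9 mod 11 = 5.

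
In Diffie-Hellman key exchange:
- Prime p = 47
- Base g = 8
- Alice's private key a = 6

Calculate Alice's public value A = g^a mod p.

Step 1: A = g^a mod p = 8^6 mod 47.
  8^1 mod 47 = 8
  8^2 mod 47 = (8 * 8) mod 47 = 17
  8^3 mod 47 = (17 * 8) mod 47 = 42
  8^4 mod 47 = (42 * 8) mod 47 = 7
  8^5 mod 47 = (7 * 8) mod 47 = 9
  8^6 mod 47 = (9 * 8) mod 47 = 25
Result: A = 25.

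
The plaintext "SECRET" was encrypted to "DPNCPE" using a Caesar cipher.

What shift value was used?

Step 1: Compare first letters: S (position 18) -> D (position 3).
Step 2: Shift = (3 - 18) mod 26 = 11.
The shift value is 11.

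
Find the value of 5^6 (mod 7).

Step 1: Compute 5^6 mod 7 step by step, reducing modulo 7 at each step.
  5^1 mod 7 = 5
  5^2 mod 7 = (5 * 5) mod 7 = 4
  5^3 mod 7 = (4 * 5) mod 7 = 6
  5^4 mod 7 = (6 * 5) mod 7 = 2
  5^5 mod 7 = (2 * 5) mod 7 = 3
  5^6 mod 7 = (3 * 5) mod 7 = 1
Step 2: Result = 1.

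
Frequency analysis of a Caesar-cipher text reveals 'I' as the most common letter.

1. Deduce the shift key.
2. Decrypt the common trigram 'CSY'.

Step 1: In English, 'E' is the most frequent letter (12.7%).
Step 2: The most frequent ciphertext letter is 'I' (position 8).
Step 3: Shift = (8 - 4) mod 26 = 4.
Step 4: Decrypt 'CSY' by shifting back 4:
  C -> Y
  S -> O
  Y -> U
Step 5: 'CSY' decrypts to 'YOU'.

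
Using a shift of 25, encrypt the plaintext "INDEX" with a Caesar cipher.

Step 1: For each letter, shift forward by 25 positions (mod 26).
  I (position 8) -> position (8+25) mod 26 = 7 -> H
  N (position 13) -> position (13+25) mod 26 = 12 -> M
  D (position 3) -> position (3+25) mod 26 = 2 -> C
  E (position 4) -> position (4+25) mod 26 = 3 -> D
  X (position 23) -> position (23+25) mod 26 = 22 -> W
Result: HMCDW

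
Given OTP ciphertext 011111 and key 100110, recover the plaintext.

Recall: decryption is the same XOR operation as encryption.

Step 1: XOR ciphertext with key:
  Ciphertext: 011111
  Key:        100110
  XOR:        111001
Step 2: Plaintext = 111001 = 57 in decimal.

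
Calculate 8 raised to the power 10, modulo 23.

Step 1: Compute 8^10 mod 23 step by step, reducing modulo 23 at each step.
  8^1 mod 23 = 8
  8^2 mod 23 = (8 * 8) mod 23 = 18
  8^3 mod 23 = (18 * 8) mod 23 = 6
  8^4 mod 23 = (6 * 8) mod 23 = 2
  8^5 mod 23 = (2 * 8) mod 23 = 16
  8^6 mod 23 = (16 * 8) mod 23 = 13
  8^7 mod 23 = (13 * 8) mod 23 = 12
  8^8 mod 23 = (12 * 8) mod 23 = 4
  8^9 mod 23 = (4 * 8) mod 23 = 9
  8^10 mod 23 = (9 * 8) mod 23 = 3
Step 2: Result = 3.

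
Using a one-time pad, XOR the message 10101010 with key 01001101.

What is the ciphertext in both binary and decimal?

Step 1: Write out the XOR operation bit by bit:
  Message: 10101010
  Key:     01001101
  XOR:     11100111
Step 2: Convert to decimal: 11100111 = 231.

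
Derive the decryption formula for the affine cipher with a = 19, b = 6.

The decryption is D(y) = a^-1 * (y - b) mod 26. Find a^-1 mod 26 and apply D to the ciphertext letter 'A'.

Step 1: Find a^-1, the modular inverse of 19 mod 26.
Step 2: We need 19 * a^-1 = 1 (mod 26).
Step 3: 19 * 11 = 209 = 8 * 26 + 1, so a^-1 = 11.
Step 4: D(y) = 11(y - 6) mod 26.
Step 5: Apply to 'A' (y = 0): D(0) = 11 * (0 - 6) mod 26 = 11 * -6 mod 26 = 12 -> 'M'.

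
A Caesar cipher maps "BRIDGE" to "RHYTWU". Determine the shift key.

Step 1: Compare first letters: B (position 1) -> R (position 17).
Step 2: Shift = (17 - 1) mod 26 = 16.
The shift value is 16.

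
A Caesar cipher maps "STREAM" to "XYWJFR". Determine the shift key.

Step 1: Compare first letters: S (position 18) -> X (position 23).
Step 2: Shift = (23 - 18) mod 26 = 5.
The shift value is 5.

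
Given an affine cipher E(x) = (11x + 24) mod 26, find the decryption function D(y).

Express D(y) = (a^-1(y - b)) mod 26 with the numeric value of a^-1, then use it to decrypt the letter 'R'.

Step 1: Find a^-1, the modular inverse of 11 mod 26.
Step 2: We need 11 * a^-1 = 1 (mod 26).
Step 3: 11 * 19 = 209 = 8 * 26 + 1, so a^-1 = 19.
Step 4: D(y) = 19(y - 24) mod 26.
Step 5: Apply to 'R' (y = 17): D(17) = 19 * (17 - 24) mod 26 = 19 * -7 mod 26 = 23 -> 'X'.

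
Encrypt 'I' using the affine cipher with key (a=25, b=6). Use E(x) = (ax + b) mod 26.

Step 1: Convert 'I' to number: x = 8.
Step 2: E(8) = (25 * 8 + 6) mod 26 = 206 mod 26 = 24.
Step 3: Convert 24 back to letter: Y.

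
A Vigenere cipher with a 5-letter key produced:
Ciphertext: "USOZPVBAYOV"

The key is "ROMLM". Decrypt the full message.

Step 1: Key 'ROMLM' has length 5. Extended key: ROMLMROMLMR
Step 2: Decrypt each position:
  U(20) - R(17) = 3 = D
  S(18) - O(14) = 4 = E
  O(14) - M(12) = 2 = C
  Z(25) - L(11) = 14 = O
  P(15) - M(12) = 3 = D
  V(21) - R(17) = 4 = E
  B(1) - O(14) = 13 = N
  A(0) - M(12) = 14 = O
  Y(24) - L(11) = 13 = N
  O(14) - M(12) = 2 = C
  V(21) - R(17) = 4 = E
Plaintext: DECODENONCE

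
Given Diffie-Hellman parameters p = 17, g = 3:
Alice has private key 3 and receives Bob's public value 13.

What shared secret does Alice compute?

Step 1: s = B^a mod p = 13^3 mod 17.
  13^1 mod 17 = 13
  13^2 mod 17 = (13 * 13) mod 17 = 16
  13^3 mod 17 = (16 * 13) mod 17 = 4
Result: shared secret = 4.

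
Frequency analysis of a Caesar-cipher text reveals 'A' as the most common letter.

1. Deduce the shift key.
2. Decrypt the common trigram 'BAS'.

Step 1: In English, 'E' is the most frequent letter (12.7%).
Step 2: The most frequent ciphertext letter is 'A' (position 0).
Step 3: Shift = (0 - 4) mod 26 = 22.
Step 4: Decrypt 'BAS' by shifting back 22:
  B -> F
  A -> E
  S -> W
Step 5: 'BAS' decrypts to 'FEW'.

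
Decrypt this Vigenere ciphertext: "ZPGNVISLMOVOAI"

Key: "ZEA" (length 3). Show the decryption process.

Step 1: Key 'ZEA' has length 3. Extended key: ZEAZEAZEAZEAZE
Step 2: Decrypt each position:
  Z(25) - Z(25) = 0 = A
  P(15) - E(4) = 11 = L
  G(6) - A(0) = 6 = G
  N(13) - Z(25) = 14 = O
  V(21) - E(4) = 17 = R
  I(8) - A(0) = 8 = I
  S(18) - Z(25) = 19 = T
  L(11) - E(4) = 7 = H
  M(12) - A(0) = 12 = M
  O(14) - Z(25) = 15 = P
  V(21) - E(4) = 17 = R
  O(14) - A(0) = 14 = O
  A(0) - Z(25) = 1 = B
  I(8) - E(4) = 4 = E
Plaintext: ALGORITHMPROBE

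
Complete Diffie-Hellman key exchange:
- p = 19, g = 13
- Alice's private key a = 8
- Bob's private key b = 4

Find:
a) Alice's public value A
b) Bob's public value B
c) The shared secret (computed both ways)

Step 1: A = g^a mod p = 13^8 mod 19 = 16.
Step 2: B = g^b mod p = 13^4 mod 19 = 4.
Step 3: Alice computes s = B^a mod p = 4^8 mod 19 = 5.
Step 4: Bob computes s = A^b mod p = 16^4 mod 19 = 5.
Both sides agree: shared secret = 5.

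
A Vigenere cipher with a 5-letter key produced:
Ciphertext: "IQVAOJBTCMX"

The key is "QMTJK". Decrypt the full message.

Step 1: Key 'QMTJK' has length 5. Extended key: QMTJKQMTJKQ
Step 2: Decrypt each position:
  I(8) - Q(16) = 18 = S
  Q(16) - M(12) = 4 = E
  V(21) - T(19) = 2 = C
  A(0) - J(9) = 17 = R
  O(14) - K(10) = 4 = E
  J(9) - Q(16) = 19 = T
  B(1) - M(12) = 15 = P
  T(19) - T(19) = 0 = A
  C(2) - J(9) = 19 = T
  M(12) - K(10) = 2 = C
  X(23) - Q(16) = 7 = H
Plaintext: SECRETPATCH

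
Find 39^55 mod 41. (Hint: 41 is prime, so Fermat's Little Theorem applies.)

Step 1: Since 41 is prime, by Fermat's Little Theorem: 39^40 = 1 (mod 41).
Step 2: Reduce exponent: 55 mod 40 = 15.
Step 3: So 39^55 = 39^15 (mod 41).
Step 4: 39^15 mod 41 = 32.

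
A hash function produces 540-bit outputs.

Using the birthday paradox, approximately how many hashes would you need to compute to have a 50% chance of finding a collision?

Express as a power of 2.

Step 1: The birthday paradox gives collision probability ~50% after sqrt(2^n) = 2^(n/2) hashes.
Step 2: For 540-bit output: 2^(540/2) = 2^270.
Step 3: Approximately 2^270 hash computations needed.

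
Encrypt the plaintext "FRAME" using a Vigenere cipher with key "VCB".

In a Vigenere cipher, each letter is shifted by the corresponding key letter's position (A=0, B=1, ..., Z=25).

Step 1: Repeat key to match plaintext length:
  Plaintext: FRAME
  Key:       VCBVC
Step 2: Encrypt each letter:
  F(5) + V(21) = (5+21) mod 26 = 0 = A
  R(17) + C(2) = (17+2) mod 26 = 19 = T
  A(0) + B(1) = (0+1) mod 26 = 1 = B
  M(12) + V(21) = (12+21) mod 26 = 7 = H
  E(4) + C(2) = (4+2) mod 26 = 6 = G
Ciphertext: ATBHG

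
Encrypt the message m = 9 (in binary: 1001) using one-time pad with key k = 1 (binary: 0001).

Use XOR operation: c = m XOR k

Step 1: Write out the XOR operation bit by bit:
  Message: 1001
  Key:     0001
  XOR:     1000
Step 2: Convert to decimal: 1000 = 8.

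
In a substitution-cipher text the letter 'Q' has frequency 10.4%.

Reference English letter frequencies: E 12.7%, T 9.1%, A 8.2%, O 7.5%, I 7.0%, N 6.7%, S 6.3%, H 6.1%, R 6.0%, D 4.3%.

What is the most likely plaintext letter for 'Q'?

Step 1: The observed frequency is 10.4%.
Step 2: Compare with English frequencies:
  E: 12.7% (difference: 2.3%)
  T: 9.1% (difference: 1.3%) <-- closest
  A: 8.2% (difference: 2.2%)
  O: 7.5% (difference: 2.9%)
  I: 7.0% (difference: 3.4%)
  N: 6.7% (difference: 3.7%)
  S: 6.3% (difference: 4.1%)
  H: 6.1% (difference: 4.3%)
  R: 6.0% (difference: 4.4%)
  D: 4.3% (difference: 6.1%)
Step 3: 'Q' most likely represents 'T' (frequency 9.1%).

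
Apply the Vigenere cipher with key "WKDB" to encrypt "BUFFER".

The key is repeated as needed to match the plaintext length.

Step 1: Repeat key to match plaintext length:
  Plaintext: BUFFER
  Key:       WKDBWK
Step 2: Encrypt each letter:
  B(1) + W(22) = (1+22) mod 26 = 23 = X
  U(20) + K(10) = (20+10) mod 26 = 4 = E
  F(5) + D(3) = (5+3) mod 26 = 8 = I
  F(5) + B(1) = (5+1) mod 26 = 6 = G
  E(4) + W(22) = (4+22) mod 26 = 0 = A
  R(17) + K(10) = (17+10) mod 26 = 1 = B
Ciphertext: XEIGAB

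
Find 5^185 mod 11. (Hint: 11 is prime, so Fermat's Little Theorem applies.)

Step 1: Since 11 is prime, by Fermat's Little Theorem: 5^10 = 1 (mod 11).
Step 2: Reduce exponent: 185 mod 10 = 5.
Step 3: So 5^185 = 5^5 (mod 11).
Step 4: 5^5 mod 11 = 1.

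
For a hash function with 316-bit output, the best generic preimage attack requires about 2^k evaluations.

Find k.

Step 1: The hash has a 316-bit output.
Step 2: Preimage resistance means: given a digest h(x), it should be infeasible to find any input that hashes to it.
With a 316-bit output there are 2^316 possible digests, so a generic brute-force preimage search costs about 2^316 evaluations.
Step 3: Security level = 316 bits.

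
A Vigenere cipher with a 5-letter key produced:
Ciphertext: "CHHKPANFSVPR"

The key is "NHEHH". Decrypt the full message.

Step 1: Key 'NHEHH' has length 5. Extended key: NHEHHNHEHHNH
Step 2: Decrypt each position:
  C(2) - N(13) = 15 = P
  H(7) - H(7) = 0 = A
  H(7) - E(4) = 3 = D
  K(10) - H(7) = 3 = D
  P(15) - H(7) = 8 = I
  A(0) - N(13) = 13 = N
  N(13) - H(7) = 6 = G
  F(5) - E(4) = 1 = B
  S(18) - H(7) = 11 = L
  V(21) - H(7) = 14 = O
  P(15) - N(13) = 2 = C
  R(17) - H(7) = 10 = K
Plaintext: PADDINGBLOCK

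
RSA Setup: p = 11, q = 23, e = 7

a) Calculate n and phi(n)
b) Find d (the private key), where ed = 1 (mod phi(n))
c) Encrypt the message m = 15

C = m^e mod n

Step 1: n = 11 * 23 = 253.
Step 2: phi(n) = (11-1)(23-1) = 10 * 22 = 220.
Step 3: Find d = 7^(-1) mod 220 = 63.
  Verify: 7 * 63 = 441 = 1 (mod 220).
Step 4: C = 15^7 mod 253 = 126.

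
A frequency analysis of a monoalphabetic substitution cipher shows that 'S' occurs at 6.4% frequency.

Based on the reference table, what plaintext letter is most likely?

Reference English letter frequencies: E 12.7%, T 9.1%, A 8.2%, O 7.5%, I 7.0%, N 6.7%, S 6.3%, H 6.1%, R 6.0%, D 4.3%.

Step 1: The observed frequency is 6.4%.
Step 2: Compare with English frequencies:
  E: 12.7% (difference: 6.3%)
  T: 9.1% (difference: 2.7%)
  A: 8.2% (difference: 1.8%)
  O: 7.5% (difference: 1.1%)
  I: 7.0% (difference: 0.6%)
  N: 6.7% (difference: 0.3%)
  S: 6.3% (difference: 0.1%) <-- closest
  H: 6.1% (difference: 0.3%)
  R: 6.0% (difference: 0.4%)
  D: 4.3% (difference: 2.1%)
Step 3: 'S' most likely represents 'S' (frequency 6.3%).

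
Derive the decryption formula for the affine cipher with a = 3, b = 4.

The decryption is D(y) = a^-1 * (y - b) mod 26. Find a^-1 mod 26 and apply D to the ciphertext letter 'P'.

Step 1: Find a^-1, the modular inverse of 3 mod 26.
Step 2: We need 3 * a^-1 = 1 (mod 26).
Step 3: 3 * 9 = 27 = 1 * 26 + 1, so a^-1 = 9.
Step 4: D(y) = 9(y - 4) mod 26.
Step 5: Apply to 'P' (y = 15): D(15) = 9 * (15 - 4) mod 26 = 9 * 11 mod 26 = 21 -> 'V'.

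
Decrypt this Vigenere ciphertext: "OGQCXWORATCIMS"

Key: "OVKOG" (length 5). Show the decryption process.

Step 1: Key 'OVKOG' has length 5. Extended key: OVKOGOVKOGOVKO
Step 2: Decrypt each position:
  O(14) - O(14) = 0 = A
  G(6) - V(21) = 11 = L
  Q(16) - K(10) = 6 = G
  C(2) - O(14) = 14 = O
  X(23) - G(6) = 17 = R
  W(22) - O(14) = 8 = I
  O(14) - V(21) = 19 = T
  R(17) - K(10) = 7 = H
  A(0) - O(14) = 12 = M
  T(19) - G(6) = 13 = N
  C(2) - O(14) = 14 = O
  I(8) - V(21) = 13 = N
  M(12) - K(10) = 2 = C
  S(18) - O(14) = 4 = E
Plaintext: ALGORITHMNONCE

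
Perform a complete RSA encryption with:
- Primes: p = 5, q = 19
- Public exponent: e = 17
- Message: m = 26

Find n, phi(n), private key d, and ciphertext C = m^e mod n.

Step 1: n = 5 * 19 = 95.
Step 2: phi(n) = (5-1)(19-1) = 4 * 18 = 72.
Step 3: Find d = 17^(-1) mod 72 = 17.
  Verify: 17 * 17 = 289 = 1 (mod 72).
Step 4: C = 26^17 mod 95 = 11.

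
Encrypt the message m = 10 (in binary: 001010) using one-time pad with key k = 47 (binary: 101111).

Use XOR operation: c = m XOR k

Step 1: Write out the XOR operation bit by bit:
  Message: 001010
  Key:     101111
  XOR:     100101
Step 2: Convert to decimal: 100101 = 37.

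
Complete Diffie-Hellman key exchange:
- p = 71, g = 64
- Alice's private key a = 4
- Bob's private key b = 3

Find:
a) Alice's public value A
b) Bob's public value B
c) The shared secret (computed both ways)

Step 1: A = g^a mod p = 64^4 mod 71 = 58.
Step 2: B = g^b mod p = 64^3 mod 71 = 12.
Step 3: Alice computes s = B^a mod p = 12^4 mod 71 = 4.
Step 4: Bob computes s = A^b mod p = 58^3 mod 71 = 4.
Both sides agree: shared secret = 4.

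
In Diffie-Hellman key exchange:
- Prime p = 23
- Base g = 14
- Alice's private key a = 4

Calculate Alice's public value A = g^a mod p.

Step 1: A = g^a mod p = 14^4 mod 23.
  14^1 mod 23 = 14
  14^2 mod 23 = (14 * 14) mod 23 = 12
  14^3 mod 23 = (12 * 14) mod 23 = 7
  14^4 mod 23 = (7 * 14) mod 23 = 6
Result: A = 6.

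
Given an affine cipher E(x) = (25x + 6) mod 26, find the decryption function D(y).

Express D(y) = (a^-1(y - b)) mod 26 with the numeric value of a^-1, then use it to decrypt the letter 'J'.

Step 1: Find a^-1, the modular inverse of 25 mod 26.
Step 2: We need 25 * a^-1 = 1 (mod 26).
Step 3: 25 * 25 = 625 = 24 * 26 + 1, so a^-1 = 25.
Step 4: D(y) = 25(y - 6) mod 26.
Step 5: Apply to 'J' (y = 9): D(9) = 25 * (9 - 6) mod 26 = 25 * 3 mod 26 = 23 -> 'X'.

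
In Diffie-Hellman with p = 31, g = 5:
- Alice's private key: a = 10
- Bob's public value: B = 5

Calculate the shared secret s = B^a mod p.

Step 1: s = B^a mod p = 5^10 mod 31.
  5^1 mod 31 = 5
  5^2 mod 31 = (5 * 5) mod 31 = 25
  5^3 mod 31 = (25 * 5) mod 31 = 1
  5^4 mod 31 = (1 * 5) mod 31 = 5
  5^5 mod 31 = (5 * 5) mod 31 = 25
  5^6 mod 31 = (25 * 5) mod 31 = 1
  5^7 mod 31 = (1 * 5) mod 31 = 5
  5^8 mod 31 = (5 * 5) mod 31 = 25
  5^9 mod 31 = (25 * 5) mod 31 = 1
  5^10 mod 31 = (1 * 5) mod 31 = 5
Result: shared secret = 5.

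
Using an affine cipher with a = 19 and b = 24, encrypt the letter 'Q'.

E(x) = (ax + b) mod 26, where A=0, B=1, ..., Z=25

Step 1: Convert 'Q' to number: x = 16.
Step 2: E(16) = (19 * 16 + 24) mod 26 = 328 mod 26 = 16.
Step 3: Convert 16 back to letter: Q.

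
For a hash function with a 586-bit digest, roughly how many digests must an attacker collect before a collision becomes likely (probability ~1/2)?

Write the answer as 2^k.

Step 1: The birthday paradox gives collision probability ~50% after sqrt(2^n) = 2^(n/2) hashes.
Step 2: For 586-bit output: 2^(586/2) = 2^293.
Step 3: Approximately 2^293 hash computations needed.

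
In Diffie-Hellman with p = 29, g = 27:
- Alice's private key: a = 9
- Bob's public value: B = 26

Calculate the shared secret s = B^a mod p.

Step 1: s = B^a mod p = 26^9 mod 29.
  26^1 mod 29 = 26
  26^2 mod 29 = (26 * 26) mod 29 = 9
  26^3 mod 29 = (9 * 26) mod 29 = 2
  26^4 mod 29 = (2 * 26) mod 29 = 23
  26^5 mod 29 = (23 * 26) mod 29 = 18
  26^6 mod 29 = (18 * 26) mod 29 = 4
  26^7 mod 29 = (4 * 26) mod 29 = 17
  26^8 mod 29 = (17 * 26) mod 29 = 7
  26^9 mod 29 = (7 * 26) mod 29 = 8
Result: shared secret = 8.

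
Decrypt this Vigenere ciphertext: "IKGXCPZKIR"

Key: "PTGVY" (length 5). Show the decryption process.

Step 1: Key 'PTGVY' has length 5. Extended key: PTGVYPTGVY
Step 2: Decrypt each position:
  I(8) - P(15) = 19 = T
  K(10) - T(19) = 17 = R
  G(6) - G(6) = 0 = A
  X(23) - V(21) = 2 = C
  C(2) - Y(24) = 4 = E
  P(15) - P(15) = 0 = A
  Z(25) - T(19) = 6 = G
  K(10) - G(6) = 4 = E
  I(8) - V(21) = 13 = N
  R(17) - Y(24) = 19 = T
Plaintext: TRACEAGENT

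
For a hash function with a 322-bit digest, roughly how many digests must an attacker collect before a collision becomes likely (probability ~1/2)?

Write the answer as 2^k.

Step 1: The birthday paradox gives collision probability ~50% after sqrt(2^n) = 2^(n/2) hashes.
Step 2: For 322-bit output: 2^(322/2) = 2^161.
Step 3: Approximately 2^161 hash computations needed.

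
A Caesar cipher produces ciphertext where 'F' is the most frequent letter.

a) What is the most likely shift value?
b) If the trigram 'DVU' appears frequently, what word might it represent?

Step 1: In English, 'E' is the most frequent letter (12.7%).
Step 2: The most frequent ciphertext letter is 'F' (position 5).
Step 3: Shift = (5 - 4) mod 26 = 1.
Step 4: Decrypt 'DVU' by shifting back 1:
  D -> C
  V -> U
  U -> T
Step 5: 'DVU' decrypts to 'CUT'.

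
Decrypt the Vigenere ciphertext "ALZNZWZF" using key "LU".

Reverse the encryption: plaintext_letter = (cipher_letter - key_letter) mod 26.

Step 1: Extend key: LULULULU
Step 2: Decrypt each letter (c - k) mod 26:
  A(0) - L(11) = (0-11) mod 26 = 15 = P
  L(11) - U(20) = (11-20) mod 26 = 17 = R
  Z(25) - L(11) = (25-11) mod 26 = 14 = O
  N(13) - U(20) = (13-20) mod 26 = 19 = T
  Z(25) - L(11) = (25-11) mod 26 = 14 = O
  W(22) - U(20) = (22-20) mod 26 = 2 = C
  Z(25) - L(11) = (25-11) mod 26 = 14 = O
  F(5) - U(20) = (5-20) mod 26 = 11 = L
Plaintext: PROTOCOL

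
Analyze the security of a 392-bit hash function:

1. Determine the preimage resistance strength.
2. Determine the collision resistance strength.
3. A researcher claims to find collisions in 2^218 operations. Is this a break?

Step 1: Preimage resistance requires brute-force of 2^392 operations.
Step 2: Collision resistance (birthday bound) = 2^(392/2) = 2^196.
Step 3: The claimed attack costs 2^218 operations.
Step 4: Since 2^218 >= 2^196, the claimed attack is no faster than the generic birthday attack, so this does not break collision resistance.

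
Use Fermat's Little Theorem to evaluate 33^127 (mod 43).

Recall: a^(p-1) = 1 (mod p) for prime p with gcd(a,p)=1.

Step 1: Since 43 is prime, by Fermat's Little Theorem: 33^42 = 1 (mod 43).
Step 2: Reduce exponent: 127 mod 42 = 1.
Step 3: So 33^127 = 33^1 (mod 43).
Step 4: 33^1 mod 43 = 33.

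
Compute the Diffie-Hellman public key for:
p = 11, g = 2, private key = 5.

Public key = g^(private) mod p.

Step 1: A = g^a mod p = 2^5 mod 11.
  2^1 mod 11 = 2
  2^2 mod 11 = (2 * 2) mod 11 = 4
  2^3 mod 11 = (4 * 2) mod 11 = 8
  2^4 mod 11 = (8 * 2) mod 11 = 5
  2^5 mod 11 = (5 * 2) mod 11 = 10
Result: A = 10.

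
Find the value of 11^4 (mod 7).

Step 1: Compute 11^4 mod 7 step by step, reducing modulo 7 at each step.
  11^1 mod 7 = 4
  11^2 mod 7 = (4 * 11) mod 7 = 2
  11^3 mod 7 = (2 * 11) mod 7 = 1
  11^4 mod 7 = (1 * 11) mod 7 = 4
Step 2: Result = 4.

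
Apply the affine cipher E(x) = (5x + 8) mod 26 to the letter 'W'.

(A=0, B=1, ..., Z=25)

Step 1: Convert 'W' to number: x = 22.
Step 2: E(22) = (5 * 22 + 8) mod 26 = 118 mod 26 = 14.
Step 3: Convert 14 back to letter: O.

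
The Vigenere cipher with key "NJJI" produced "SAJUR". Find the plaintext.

Step 1: Extend key: NJJIN
Step 2: Decrypt each letter (c - k) mod 26:
  S(18) - N(13) = (18-13) mod 26 = 5 = F
  A(0) - J(9) = (0-9) mod 26 = 17 = R
  J(9) - J(9) = (9-9) mod 26 = 0 = A
  U(20) - I(8) = (20-8) mod 26 = 12 = M
  R(17) - N(13) = (17-13) mod 26 = 4 = E
Plaintext: FRAME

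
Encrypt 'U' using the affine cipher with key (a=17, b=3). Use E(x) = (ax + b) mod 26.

Step 1: Convert 'U' to number: x = 20.
Step 2: E(20) = (17 * 20 + 3) mod 26 = 343 mod 26 = 5.
Step 3: Convert 5 back to letter: F.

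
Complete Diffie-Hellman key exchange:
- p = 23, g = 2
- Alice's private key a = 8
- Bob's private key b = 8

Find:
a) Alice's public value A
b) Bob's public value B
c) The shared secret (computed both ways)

Step 1: A = g^a mod p = 2^8 mod 23 = 3.
Step 2: B = g^b mod p = 2^8 mod 23 = 3.
Step 3: Alice computes s = B^a mod p = 3^8 mod 23 = 6.
Step 4: Bob computes s = A^b mod p = 3^8 mod 23 = 6.
Both sides agree: shared secret = 6.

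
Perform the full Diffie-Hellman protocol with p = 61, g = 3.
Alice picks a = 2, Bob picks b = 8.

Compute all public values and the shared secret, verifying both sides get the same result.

Step 1: A = g^a mod p = 3^2 mod 61 = 9.
Step 2: B = g^b mod p = 3^8 mod 61 = 34.
Step 3: Alice computes s = B^a mod p = 34^2 mod 61 = 58.
Step 4: Bob computes s = A^b mod p = 9^8 mod 61 = 58.
Both sides agree: shared secret = 58.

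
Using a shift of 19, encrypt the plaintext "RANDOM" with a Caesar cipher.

Step 1: For each letter, shift forward by 19 positions (mod 26).
  R (position 17) -> position (17+19) mod 26 = 10 -> K
  A (position 0) -> position (0+19) mod 26 = 19 -> T
  N (position 13) -> position (13+19) mod 26 = 6 -> G
  D (position 3) -> position (3+19) mod 26 = 22 -> W
  O (position 14) -> position (14+19) mod 26 = 7 -> H
  M (position 12) -> position (12+19) mod 26 = 5 -> F
Result: KTGWHF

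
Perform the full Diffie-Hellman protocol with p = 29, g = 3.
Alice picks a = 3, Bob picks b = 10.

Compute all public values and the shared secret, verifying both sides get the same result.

Step 1: A = g^a mod p = 3^3 mod 29 = 27.
Step 2: B = g^b mod p = 3^10 mod 29 = 5.
Step 3: Alice computes s = B^a mod p = 5^3 mod 29 = 9.
Step 4: Bob computes s = A^b mod p = 27^10 mod 29 = 9.
Both sides agree: shared secret = 9.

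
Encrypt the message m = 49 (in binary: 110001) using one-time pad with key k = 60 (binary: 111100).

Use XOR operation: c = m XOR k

Step 1: Write out the XOR operation bit by bit:
  Message: 110001
  Key:     111100
  XOR:     001101
Step 2: Convert to decimal: 001101 = 13.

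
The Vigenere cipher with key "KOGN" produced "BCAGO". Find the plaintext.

Step 1: Extend key: KOGNK
Step 2: Decrypt each letter (c - k) mod 26:
  B(1) - K(10) = (1-10) mod 26 = 17 = R
  C(2) - O(14) = (2-14) mod 26 = 14 = O
  A(0) - G(6) = (0-6) mod 26 = 20 = U
  G(6) - N(13) = (6-13) mod 26 = 19 = T
  O(14) - K(10) = (14-10) mod 26 = 4 = E
Plaintext: ROUTE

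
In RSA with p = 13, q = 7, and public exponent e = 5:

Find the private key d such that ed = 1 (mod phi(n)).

Step 1: n = 13 * 7 = 91.
Step 2: phi(n) = 12 * 6 = 72.
Step 3: Find d such that 5 * d = 1 (mod 72).
Step 4: d = 5^(-1) mod 72 = 29.
Verification: 5 * 29 = 145 = 2 * 72 + 1.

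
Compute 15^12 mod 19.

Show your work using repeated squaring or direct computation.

Step 1: Compute 15^12 mod 19 step by step, reducing modulo 19 at each step.
  15^1 mod 19 = 15
  15^2 mod 19 = (15 * 15) mod 19 = 16
  15^3 mod 19 = (16 * 15) mod 19 = 12
  15^4 mod 19 = (12 * 15) mod 19 = 9
  15^5 mod 19 = (9 * 15) mod 19 = 2
  15^6 mod 19 = (2 * 15) mod 19 = 11
  15^7 mod 19 = (11 * 15) mod 19 = 13
  15^8 mod 19 = (13 * 15) mod 19 = 5
  15^9 mod 19 = (5 * 15) mod 19 = 18
  15^10 mod 19 = (18 * 15) mod 19 = 4
  15^11 mod 19 = (4 * 15) mod 19 = 3
  15^12 mod 19 = (3 * 15) mod 19 = 7
Step 2: Result = 7.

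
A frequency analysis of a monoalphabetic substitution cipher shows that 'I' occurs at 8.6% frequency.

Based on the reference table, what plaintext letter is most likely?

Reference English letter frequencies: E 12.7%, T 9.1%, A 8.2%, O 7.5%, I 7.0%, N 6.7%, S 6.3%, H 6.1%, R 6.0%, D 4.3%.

Step 1: The observed frequency is 8.6%.
Step 2: Compare with English frequencies:
  E: 12.7% (difference: 4.1%)
  T: 9.1% (difference: 0.5%)
  A: 8.2% (difference: 0.4%) <-- closest
  O: 7.5% (difference: 1.1%)
  I: 7.0% (difference: 1.6%)
  N: 6.7% (difference: 1.9%)
  S: 6.3% (difference: 2.3%)
  H: 6.1% (difference: 2.5%)
  R: 6.0% (difference: 2.6%)
  D: 4.3% (difference: 4.3%)
Step 3: 'I' most likely represents 'A' (frequency 8.2%).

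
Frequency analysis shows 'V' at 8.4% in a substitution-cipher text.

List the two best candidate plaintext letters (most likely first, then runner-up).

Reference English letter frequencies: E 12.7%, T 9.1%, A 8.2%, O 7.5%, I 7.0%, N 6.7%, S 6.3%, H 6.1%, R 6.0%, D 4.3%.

Step 1: Observed frequency of 'V' is 8.4%.
Step 2: Compute distances to each reference frequency and sort:
  A (8.2%): difference = 0.2% <-- BEST
  T (9.1%): difference = 0.7% <-- RUNNER-UP
  O (7.5%): difference = 0.9%
  I (7.0%): difference = 1.4%
  N (6.7%): difference = 1.7%
Step 3: Most likely is 'A' (8.2%, diff 0.2%); second most likely is 'T' (9.1%, diff 0.7%).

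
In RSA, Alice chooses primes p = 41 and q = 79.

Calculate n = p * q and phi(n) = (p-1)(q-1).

Step 1: n = p * q = 41 * 79 = 3239.
Step 2: phi(n) = (p-1)(q-1) = 40 * 78 = 3120.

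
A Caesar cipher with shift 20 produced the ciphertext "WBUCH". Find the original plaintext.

Step 1: Reverse the shift by subtracting 20 from each letter position.
  W (position 22) -> position (22-20) mod 26 = 2 -> C
  B (position 1) -> position (1-20) mod 26 = 7 -> H
  U (position 20) -> position (20-20) mod 26 = 0 -> A
  C (position 2) -> position (2-20) mod 26 = 8 -> I
  H (position 7) -> position (7-20) mod 26 = 13 -> N
Decrypted message: CHAIN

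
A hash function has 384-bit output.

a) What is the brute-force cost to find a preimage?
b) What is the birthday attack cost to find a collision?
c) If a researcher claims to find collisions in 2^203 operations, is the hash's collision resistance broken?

Step 1: Preimage resistance requires brute-force of 2^384 operations.
Step 2: Collision resistance (birthday bound) = 2^(384/2) = 2^192.
Step 3: The claimed attack costs 2^203 operations.
Step 4: Since 2^203 >= 2^192, the claimed attack is no faster than the generic birthday attack, so this does not break collision resistance.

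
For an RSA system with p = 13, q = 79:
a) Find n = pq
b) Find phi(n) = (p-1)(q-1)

Step 1: n = p * q = 13 * 79 = 1027.
Step 2: phi(n) = (p-1)(q-1) = 12 * 78 = 936.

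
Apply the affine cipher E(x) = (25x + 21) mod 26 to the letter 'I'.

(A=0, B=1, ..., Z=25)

Step 1: Convert 'I' to number: x = 8.
Step 2: E(8) = (25 * 8 + 21) mod 26 = 221 mod 26 = 13.
Step 3: Convert 13 back to letter: N.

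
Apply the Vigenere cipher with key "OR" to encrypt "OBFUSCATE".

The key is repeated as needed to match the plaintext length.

Step 1: Repeat key to match plaintext length:
  Plaintext: OBFUSCATE
  Key:       ORORORORO
Step 2: Encrypt each letter:
  O(14) + O(14) = (14+14) mod 26 = 2 = C
  B(1) + R(17) = (1+17) mod 26 = 18 = S
  F(5) + O(14) = (5+14) mod 26 = 19 = T
  U(20) + R(17) = (20+17) mod 26 = 11 = L
  S(18) + O(14) = (18+14) mod 26 = 6 = G
  C(2) + R(17) = (2+17) mod 26 = 19 = T
  A(0) + O(14) = (0+14) mod 26 = 14 = O
  T(19) + R(17) = (19+17) mod 26 = 10 = K
  E(4) + O(14) = (4+14) mod 26 = 18 = S
Ciphertext: CSTLGTOKS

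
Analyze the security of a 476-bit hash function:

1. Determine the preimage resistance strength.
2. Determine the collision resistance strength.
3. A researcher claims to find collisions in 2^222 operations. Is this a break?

Step 1: Preimage resistance requires brute-force of 2^476 operations.
Step 2: Collision resistance (birthday bound) = 2^(476/2) = 2^238.
Step 3: The claimed attack costs 2^222 operations.
Step 4: Since 2^222 < 2^238, the claimed attack beats the generic birthday bound, so collision resistance is broken.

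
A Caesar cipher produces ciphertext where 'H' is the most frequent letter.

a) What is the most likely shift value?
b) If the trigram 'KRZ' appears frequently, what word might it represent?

Step 1: In English, 'E' is the most frequent letter (12.7%).
Step 2: The most frequent ciphertext letter is 'H' (position 7).
Step 3: Shift = (7 - 4) mod 26 = 3.
Step 4: Decrypt 'KRZ' by shifting back 3:
  K -> H
  R -> O
  Z -> W
Step 5: 'KRZ' decrypts to 'HOW'.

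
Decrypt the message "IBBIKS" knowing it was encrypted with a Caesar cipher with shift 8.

Step 1: Reverse the shift by subtracting 8 from each letter position.
  I (position 8) -> position (8-8) mod 26 = 0 -> A
  B (position 1) -> position (1-8) mod 26 = 19 -> T
  B (position 1) -> position (1-8) mod 26 = 19 -> T
  I (position 8) -> position (8-8) mod 26 = 0 -> A
  K (position 10) -> position (10-8) mod 26 = 2 -> C
  S (position 18) -> position (18-8) mod 26 = 10 -> K
Decrypted message: ATTACK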